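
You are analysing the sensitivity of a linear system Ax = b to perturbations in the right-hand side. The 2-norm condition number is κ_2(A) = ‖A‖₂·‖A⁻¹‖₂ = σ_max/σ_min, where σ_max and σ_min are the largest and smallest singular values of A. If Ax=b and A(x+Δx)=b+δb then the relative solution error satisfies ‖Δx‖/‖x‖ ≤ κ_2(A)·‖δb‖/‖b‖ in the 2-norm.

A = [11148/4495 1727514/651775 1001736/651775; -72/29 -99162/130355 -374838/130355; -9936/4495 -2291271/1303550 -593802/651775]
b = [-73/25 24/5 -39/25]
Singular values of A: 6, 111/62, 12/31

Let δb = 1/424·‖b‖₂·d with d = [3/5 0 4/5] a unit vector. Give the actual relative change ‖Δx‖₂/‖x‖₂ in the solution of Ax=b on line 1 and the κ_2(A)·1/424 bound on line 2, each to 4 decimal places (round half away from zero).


0.0045
0.0366

from the listed singular values, σ₁ = 6, σ_n = 12/31
κ = σ_max/σ_min = 6/(12/31) = 15.5000
κ_2(A)·‖δb‖/‖b‖ = 0.0366
solve Ax = b  →  x = [5.1523 -2.8056 -5.3756]
‖b‖₂ = 5.8310 and ‖x‖₂ = 7.9571
re-solving with b+δb shifts x by Δx of norm 0.0355
realised ‖Δx‖/‖x‖ = 0.0045
tightness: 0.0045 against a bound of 0.0366 (unrounded ratio ≈ 0.1221)


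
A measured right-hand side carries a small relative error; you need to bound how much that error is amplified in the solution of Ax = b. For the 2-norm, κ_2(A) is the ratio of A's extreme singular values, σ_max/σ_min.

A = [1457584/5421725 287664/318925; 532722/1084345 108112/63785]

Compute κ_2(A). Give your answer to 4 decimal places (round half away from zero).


318.9250

form AᵀA = [31900932004/101713155625 109360909728/101713155625; 109360909728/101713155625 374955690496/101713155625] with trace 650970596/162741049 and determinant 25600/162741049
char-poly roots: 4 and 6400/162741049
σ_max=√4=2, σ_min=√(6400/162741049)=(80/12757) → κ = 318.9250


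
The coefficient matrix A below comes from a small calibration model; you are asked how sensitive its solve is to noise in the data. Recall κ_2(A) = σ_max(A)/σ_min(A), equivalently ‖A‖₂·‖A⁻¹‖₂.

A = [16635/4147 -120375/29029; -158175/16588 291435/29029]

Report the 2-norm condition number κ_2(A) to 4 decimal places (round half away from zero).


form AᵀA = [174242025/1628176 -320162625/2849308; -320162625/2849308 588310650/4986289] with trace 21344625/94864 and determinant 50625/94864
solving λ² − 21344625/94864·λ + 50625/94864 = 0 gives λ = 225, 225/94864
κ_2(A) = √(λ_max/λ_min) = √(225 / (225/94864)) = 308.0000

308.0000


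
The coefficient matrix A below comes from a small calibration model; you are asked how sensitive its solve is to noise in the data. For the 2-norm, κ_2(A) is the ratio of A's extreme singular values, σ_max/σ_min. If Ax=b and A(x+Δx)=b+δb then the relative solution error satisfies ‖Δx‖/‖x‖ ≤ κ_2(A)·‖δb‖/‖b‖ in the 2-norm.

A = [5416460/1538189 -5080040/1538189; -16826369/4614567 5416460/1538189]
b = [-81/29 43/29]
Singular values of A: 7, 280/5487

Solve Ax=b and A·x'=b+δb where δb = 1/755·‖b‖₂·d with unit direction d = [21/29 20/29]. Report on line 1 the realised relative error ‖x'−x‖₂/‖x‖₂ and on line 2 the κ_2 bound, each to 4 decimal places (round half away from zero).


0.0042
0.1817

largest singular value 7, smallest 280/5487
κ_2(A) = 7 / (280/5487) = 137.1750
bound on ‖Δx‖/‖x‖: κ·ε = 137.1750·1/755 = 0.1817
solve Ax = b  →  x = [-13.8251 -13.8950]
2-norm of b is 3.1623; of x, 19.6011
Δx = A⁻¹·δb where δb = 1/755·3.1623·d; ‖Δx‖ = 0.0821
dividing the unrounded norms, ‖Δx‖/‖x‖ = 0.0042
so the bound overstates the realised error by a factor of ≈ 43.3889 (computed from the unrounded values)


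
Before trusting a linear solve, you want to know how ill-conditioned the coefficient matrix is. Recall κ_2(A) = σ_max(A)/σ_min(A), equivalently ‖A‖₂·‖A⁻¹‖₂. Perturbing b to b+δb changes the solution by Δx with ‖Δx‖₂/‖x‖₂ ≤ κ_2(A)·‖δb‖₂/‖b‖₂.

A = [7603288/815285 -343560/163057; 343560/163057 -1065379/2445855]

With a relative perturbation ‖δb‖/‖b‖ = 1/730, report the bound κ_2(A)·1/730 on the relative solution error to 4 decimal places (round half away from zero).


0.3488

AᵀA = [36145642624/395413225 -325305512/15816529; -325305512/15816529 16473863161/3558719025]; tr = 203322217/2117025, det = 7529536/52925625
λ_max, λ_min = (203322217/2117025 ± √1653494939649721/179271794025)/2 = 2401/25, 3136/2117025
so κ_2 = √((2401/25) / (3136/2117025)) = 254.6250
worst-case relative error ≤ 254.6250 × 1/730 = 0.3488


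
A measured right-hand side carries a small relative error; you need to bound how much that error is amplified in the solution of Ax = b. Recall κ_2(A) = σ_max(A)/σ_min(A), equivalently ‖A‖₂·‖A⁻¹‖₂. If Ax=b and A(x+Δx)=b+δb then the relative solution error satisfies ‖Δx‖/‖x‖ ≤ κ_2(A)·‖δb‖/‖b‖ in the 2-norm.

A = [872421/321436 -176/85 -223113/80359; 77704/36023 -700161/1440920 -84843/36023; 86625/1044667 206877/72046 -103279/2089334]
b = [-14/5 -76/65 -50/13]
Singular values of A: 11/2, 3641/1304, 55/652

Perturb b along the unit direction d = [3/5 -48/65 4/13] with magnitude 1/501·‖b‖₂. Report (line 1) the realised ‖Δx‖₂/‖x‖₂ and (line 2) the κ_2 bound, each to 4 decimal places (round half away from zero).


σ_max = 11/2, σ_min = 55/652
κ = σ_max/σ_min = (11/2)/(55/652) = 65.2000
bound on ‖Δx‖/‖x‖: κ·ε = 65.2000·1/501 = 0.1301
solve Ax = b  →  x = [-17.8549 -1.0929 -15.6306]
‖b‖ = 4.8990, ‖x‖ = 23.7551
δb = ε·‖b‖·d = [0.0059 -0.0072 0.0030]; solving A·Δx = δb gives ‖Δx‖ = 0.1159
realised ‖Δx‖/‖x‖ = 0.0049
so the bound overstates the realised error by a factor of ≈ 26.6695 (computed from the unrounded values)

0.0049
0.1301


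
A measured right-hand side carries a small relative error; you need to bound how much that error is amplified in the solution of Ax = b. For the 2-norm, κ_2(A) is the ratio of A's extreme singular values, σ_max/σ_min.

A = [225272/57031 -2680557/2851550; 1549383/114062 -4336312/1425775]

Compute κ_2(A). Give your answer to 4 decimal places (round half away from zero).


278.2000

M = AᵀA = [2603577576625/13010139844 -146449250640/3252534961; -146449250640/3252534961 131839668601/13010139844]. tr(M)=813627973/3869762, det(M)=17682025/30958096
solving λ² − 813627973/3869762·λ + 17682025/30958096 = 0 gives λ = 841/4, 21025/7739524
σ_max=√(841/4)=(29/2), σ_min=√(21025/7739524)=(145/2782) → κ = 278.2000


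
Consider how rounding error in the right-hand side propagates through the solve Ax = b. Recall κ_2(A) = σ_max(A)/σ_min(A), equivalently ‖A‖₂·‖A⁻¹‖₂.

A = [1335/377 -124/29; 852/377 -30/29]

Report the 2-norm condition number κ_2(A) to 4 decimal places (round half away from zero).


6.0000

AᵀA = [14841/841 -14700/841; -14700/841 16276/841]; tr = 37, det = 36
char-poly roots: 36 and 1
κ_2(A) = √(λ_max/λ_min) = √(36 / 1) = 6.0000


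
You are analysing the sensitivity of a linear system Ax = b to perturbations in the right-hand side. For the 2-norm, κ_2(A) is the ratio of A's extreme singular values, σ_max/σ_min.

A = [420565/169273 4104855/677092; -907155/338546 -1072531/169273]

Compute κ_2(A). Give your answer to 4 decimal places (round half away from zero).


AᵀA = [1819773925/136282276 4366542285/136282276; 4366542285/136282276 41920331161/545129104]; tr = 291120869/3225616, det = 3258025/12902464
solving λ² − 291120869/3225616·λ + 3258025/12902464 = 0 gives λ = 361/4, 9025/3225616
σ_max=√(361/4)=(19/2), σ_min=√(9025/3225616)=(95/1796) → κ = 179.6000

179.6000


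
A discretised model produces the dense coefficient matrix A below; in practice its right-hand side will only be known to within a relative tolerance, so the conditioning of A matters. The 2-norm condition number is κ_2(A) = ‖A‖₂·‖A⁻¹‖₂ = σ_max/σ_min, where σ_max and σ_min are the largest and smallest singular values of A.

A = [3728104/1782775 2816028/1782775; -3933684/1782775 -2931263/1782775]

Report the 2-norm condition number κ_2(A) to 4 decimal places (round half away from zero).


307.3750

M = AᵀA = [34925837392/3779175625 26193944844/3779175625; 26193944844/3779175625 19646036233/3779175625]. tr(M)=436574989/30233405, det(M)=8340544/3779175625
eigenvalues of AᵀA: λ = (tr ± √(tr²−4·det))/2 = 361/25, 23104/151167025
σ_max=√(361/25)=(19/5), σ_min=√(23104/151167025)=(152/12295) → κ = 307.3750


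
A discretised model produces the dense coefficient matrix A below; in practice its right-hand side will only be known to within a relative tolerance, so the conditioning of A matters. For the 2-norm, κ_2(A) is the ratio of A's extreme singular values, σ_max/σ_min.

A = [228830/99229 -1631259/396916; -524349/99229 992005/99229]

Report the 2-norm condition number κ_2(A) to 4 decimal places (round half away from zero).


M = AᵀA = [1936716229/58262689 -7260083775/116525378; -7260083775/116525378 108912358849/932203024]. tr(M)=484082417/3225616, det(M)=5764801/3225616
char-poly roots: 2401/16 and 2401/201601
κ_2(A) = √(λ_max/λ_min) = √((2401/16) / (2401/201601)) = 112.2500

112.2500


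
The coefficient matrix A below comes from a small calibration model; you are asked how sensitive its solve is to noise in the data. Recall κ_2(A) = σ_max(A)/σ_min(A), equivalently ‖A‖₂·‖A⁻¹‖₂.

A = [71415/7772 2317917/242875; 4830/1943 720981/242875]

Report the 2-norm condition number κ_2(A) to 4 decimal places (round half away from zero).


53.6000

form AᵀA = [5473364625/60403984 7178535819/75504980; 7178535819/75504980 9428084514/94381225] with trace 342073089/1795600 and determinant 22667121/1795600
solving λ² − 342073089/1795600·λ + 22667121/1795600 = 0 gives λ = 4761/25, 4761/71824
κ = σ_max/σ_min = (69/5)/(69/268) = 53.6000


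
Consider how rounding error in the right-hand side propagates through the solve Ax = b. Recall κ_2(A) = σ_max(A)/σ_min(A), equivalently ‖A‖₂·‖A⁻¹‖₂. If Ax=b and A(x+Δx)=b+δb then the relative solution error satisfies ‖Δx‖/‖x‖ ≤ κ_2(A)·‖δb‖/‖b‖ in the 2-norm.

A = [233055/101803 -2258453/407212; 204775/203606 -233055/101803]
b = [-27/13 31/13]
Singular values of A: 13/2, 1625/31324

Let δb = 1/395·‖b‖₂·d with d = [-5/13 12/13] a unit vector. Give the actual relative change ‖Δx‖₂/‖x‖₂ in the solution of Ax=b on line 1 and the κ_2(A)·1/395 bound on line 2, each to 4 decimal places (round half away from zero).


from the listed singular values, σ₁ = 13/2, σ_n = 1625/31324
κ = σ_max/σ_min = (13/2)/(1625/31324) = 125.2960
κ_2(A)·‖δb‖/‖b‖ = 0.3172
solve Ax = b  →  x = [53.3214 22.3839]
2-norm of b is 3.1623; of x, 57.8291
δb = ε·‖b‖·d = [-0.0031 0.0074]; solving A·Δx = δb gives ‖Δx‖ = 0.1543
realised ‖Δx‖/‖x‖ = 0.0027
so the bound overstates the realised error by a factor of ≈ 118.8666 (computed from the unrounded values)

0.0027
0.3172


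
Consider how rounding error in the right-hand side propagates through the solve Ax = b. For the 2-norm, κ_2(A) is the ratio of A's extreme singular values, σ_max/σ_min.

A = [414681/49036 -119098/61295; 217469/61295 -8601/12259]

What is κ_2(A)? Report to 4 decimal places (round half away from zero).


AᵀA = [29915340529/355699600 -168252903/8892490; -168252903/8892490 94874341/22231225]; tr = 3739837/42320, det = 4879681/5290000
char-poly roots: 2209/25 and 2209/211600
κ = σ_max/σ_min = (47/5)/(47/460) = 92.0000

92.0000


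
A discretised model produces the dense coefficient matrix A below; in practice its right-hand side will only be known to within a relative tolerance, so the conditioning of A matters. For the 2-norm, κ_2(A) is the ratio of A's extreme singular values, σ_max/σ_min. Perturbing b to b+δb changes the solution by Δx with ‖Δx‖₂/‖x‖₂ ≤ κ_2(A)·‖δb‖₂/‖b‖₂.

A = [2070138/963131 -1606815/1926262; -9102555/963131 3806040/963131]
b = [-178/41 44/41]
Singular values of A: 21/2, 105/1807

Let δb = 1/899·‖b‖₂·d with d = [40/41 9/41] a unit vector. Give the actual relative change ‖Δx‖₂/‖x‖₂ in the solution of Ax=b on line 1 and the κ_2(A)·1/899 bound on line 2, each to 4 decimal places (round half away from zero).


0.0012
0.2010

largest singular value 21/2, smallest 105/1807
κ = σ_max/σ_min = (21/2)/(105/1807) = 180.7000
worst-case relative error ≤ 180.7000 × 1/899 = 0.2010
solve Ax = b  →  x = [-26.6520 -63.4696]
‖b‖₂ = 4.4721 and ‖x‖₂ = 68.8384
Δx = A⁻¹·δb where δb = 1/899·4.4721·d; ‖Δx‖ = 0.0856
dividing the unrounded norms, ‖Δx‖/‖x‖ = 0.0012
realised/bound (from unrounded values) ≈ 0.0062


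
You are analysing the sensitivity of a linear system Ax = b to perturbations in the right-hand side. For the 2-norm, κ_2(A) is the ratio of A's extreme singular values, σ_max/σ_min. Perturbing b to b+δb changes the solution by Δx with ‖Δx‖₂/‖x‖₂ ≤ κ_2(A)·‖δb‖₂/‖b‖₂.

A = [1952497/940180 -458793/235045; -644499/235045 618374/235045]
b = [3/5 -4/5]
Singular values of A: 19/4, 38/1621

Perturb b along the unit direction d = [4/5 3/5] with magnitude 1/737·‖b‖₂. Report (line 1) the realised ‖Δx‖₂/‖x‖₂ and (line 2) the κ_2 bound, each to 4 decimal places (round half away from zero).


σ_max = 19/4, σ_min = 38/1621
condition number: (19/4) ÷ (38/1621) = 202.6250
κ_2(A)·‖δb‖/‖b‖ = 0.2749
solve Ax = b  →  x = [0.1525 -0.1452]
‖b‖₂ = 1.0000 and ‖x‖₂ = 0.2105
re-solving with b+δb shifts x by Δx of norm 0.0579
realised ‖Δx‖/‖x‖ = 0.2749
tightness: 0.2749 against a bound of 0.2749; the bound is attained (ratio 1)

0.2749
0.2749


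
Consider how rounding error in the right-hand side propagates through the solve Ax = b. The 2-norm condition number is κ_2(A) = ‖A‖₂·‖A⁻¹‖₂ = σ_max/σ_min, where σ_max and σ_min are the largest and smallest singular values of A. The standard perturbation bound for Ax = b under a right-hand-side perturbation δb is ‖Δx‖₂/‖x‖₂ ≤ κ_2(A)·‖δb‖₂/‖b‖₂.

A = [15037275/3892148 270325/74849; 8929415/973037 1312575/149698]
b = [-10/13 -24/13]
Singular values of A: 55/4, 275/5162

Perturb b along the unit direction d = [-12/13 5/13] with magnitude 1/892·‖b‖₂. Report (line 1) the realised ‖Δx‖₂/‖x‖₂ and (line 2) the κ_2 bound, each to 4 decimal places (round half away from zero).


0.2893
0.2893

σ_max = 55/4, σ_min = 275/5162
condition number: (55/4) ÷ (275/5162) = 258.1000
worst-case relative error ≤ 258.1000 × 1/892 = 0.2893
solve Ax = b  →  x = [-0.1053 -0.1003]
‖b‖ = 2.0000, ‖x‖ = 0.1455
δb = ε·‖b‖·d = [-0.0021 0.0009]; solving A·Δx = δb gives ‖Δx‖ = 0.0421
dividing the unrounded norms, ‖Δx‖/‖x‖ = 0.2893
tightness: 0.2893 against a bound of 0.2893; the bound is attained (ratio 1)


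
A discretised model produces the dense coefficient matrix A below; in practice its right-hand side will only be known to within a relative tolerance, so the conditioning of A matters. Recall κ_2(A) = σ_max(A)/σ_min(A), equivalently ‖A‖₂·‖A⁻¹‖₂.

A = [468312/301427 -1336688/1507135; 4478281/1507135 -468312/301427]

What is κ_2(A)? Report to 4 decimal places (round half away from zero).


65.1875

M = AᵀA = [88366449649/7859709025 -9422905752/1571941805; -9422905752/1571941805 25154456896/7859709025]. tr(M)=78561181/5439245, det(M)=33362176/679905625
solving λ² − 78561181/5439245·λ + 33362176/679905625 = 0 gives λ = 361/25, 92416/27196225
κ = σ_max/σ_min = (19/5)/(304/5215) = 65.1875


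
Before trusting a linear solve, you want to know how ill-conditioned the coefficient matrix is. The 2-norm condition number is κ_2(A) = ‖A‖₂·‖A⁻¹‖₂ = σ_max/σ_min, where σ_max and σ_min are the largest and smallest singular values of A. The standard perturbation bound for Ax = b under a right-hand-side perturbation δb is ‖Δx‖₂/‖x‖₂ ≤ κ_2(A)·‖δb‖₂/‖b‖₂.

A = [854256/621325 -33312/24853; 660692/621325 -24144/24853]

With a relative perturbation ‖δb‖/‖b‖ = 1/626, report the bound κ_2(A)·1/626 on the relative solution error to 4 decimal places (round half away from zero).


0.1027

M = AᵀA = [46650689296/15441790225 -8881744704/3088358045; -8881744704/3088358045 1692622080/617671609]. tr(M)=105786256/18361225, det(M)=147456/18361225
solving λ² − 105786256/18361225·λ + 147456/18361225 = 0 gives λ = 144/25, 1024/734449
κ = σ_max/σ_min = (12/5)/(32/857) = 64.2750
perturbation bound = 64.2750·1/626 = 0.1027


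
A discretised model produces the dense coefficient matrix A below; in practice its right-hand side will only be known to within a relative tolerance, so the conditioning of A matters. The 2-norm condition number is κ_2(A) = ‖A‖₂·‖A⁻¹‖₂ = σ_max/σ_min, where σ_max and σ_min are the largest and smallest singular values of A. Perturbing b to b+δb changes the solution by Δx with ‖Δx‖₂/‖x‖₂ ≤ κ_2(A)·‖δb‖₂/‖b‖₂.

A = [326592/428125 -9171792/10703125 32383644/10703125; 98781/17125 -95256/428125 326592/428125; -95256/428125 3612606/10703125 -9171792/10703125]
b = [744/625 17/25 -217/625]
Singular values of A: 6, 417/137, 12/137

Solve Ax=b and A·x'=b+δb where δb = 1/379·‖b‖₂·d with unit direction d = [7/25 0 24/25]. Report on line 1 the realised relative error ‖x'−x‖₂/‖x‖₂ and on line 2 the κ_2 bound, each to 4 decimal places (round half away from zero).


0.1156
0.1807

largest singular value 6, smallest 12/137
κ = σ_max/σ_min = 6/(12/137) = 68.5000
perturbation bound = 68.5000·1/379 = 0.1807
solve Ax = b  →  x = [0.0680 -0.1014 0.3476]
‖b‖₂ = 1.4142 and ‖x‖₂ = 0.3684
Δx = A⁻¹·δb where δb = 1/379·1.4142·d; ‖Δx‖ = 0.0426
realised ‖Δx‖/‖x‖ = 0.1156
realised/bound (from unrounded values) ≈ 0.6398


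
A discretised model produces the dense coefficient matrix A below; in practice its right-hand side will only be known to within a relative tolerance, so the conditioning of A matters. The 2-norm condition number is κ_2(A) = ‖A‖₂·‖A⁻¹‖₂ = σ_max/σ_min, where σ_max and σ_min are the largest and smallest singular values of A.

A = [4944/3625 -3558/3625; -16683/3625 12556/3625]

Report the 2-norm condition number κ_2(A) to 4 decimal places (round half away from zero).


M = AᵀA = [19377/841 -14532/841; -14532/841 10900/841]. tr(M)=30277/841, det(M)=36/841
eigenvalues of AᵀA: λ = (tr ± √(tr²−4·det))/2 = 36, 1/841
κ_2(A) = √(λ_max/λ_min) = √(36 / (1/841)) = 174.0000

174.0000


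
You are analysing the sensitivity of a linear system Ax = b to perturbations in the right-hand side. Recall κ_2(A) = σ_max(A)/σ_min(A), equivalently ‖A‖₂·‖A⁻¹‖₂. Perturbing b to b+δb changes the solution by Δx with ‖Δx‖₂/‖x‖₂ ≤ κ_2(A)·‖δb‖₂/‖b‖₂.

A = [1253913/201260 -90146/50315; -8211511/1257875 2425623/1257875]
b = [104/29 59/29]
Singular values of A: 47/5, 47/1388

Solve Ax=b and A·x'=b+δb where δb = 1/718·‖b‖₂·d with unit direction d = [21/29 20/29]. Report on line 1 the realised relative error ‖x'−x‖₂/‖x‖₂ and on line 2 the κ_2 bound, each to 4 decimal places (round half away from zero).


largest singular value 47/5, smallest 47/1388
κ_2(A) = (47/5) / (47/1388) = 277.6000
worst-case relative error ≤ 277.6000 × 1/718 = 0.3866
solve Ax = b  →  x = [33.1779 113.3728]
2-norm of b is 4.1231; of x, 118.1277
δb = ε·‖b‖·d = [0.0042 0.0040]; solving A·Δx = δb gives ‖Δx‖ = 0.1696
relative error = 0.0014
realised/bound (from unrounded values) ≈ 0.0037

0.0014
0.3866


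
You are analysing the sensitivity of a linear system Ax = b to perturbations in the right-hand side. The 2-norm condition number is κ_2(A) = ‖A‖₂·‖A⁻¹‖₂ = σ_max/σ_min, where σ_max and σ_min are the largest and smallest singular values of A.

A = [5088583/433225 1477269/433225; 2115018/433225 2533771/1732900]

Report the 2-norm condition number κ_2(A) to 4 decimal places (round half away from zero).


333.2500

M = AᵀA = [179686260877/1110555625 104815961397/2221111250; 104815961397/2221111250 244598666593/17768890000]. tr(M)=4991326145/28430224, det(M)=7890481/28430224
eigenvalues of AᵀA: λ = (tr ± √(tr²−4·det))/2 = 2809/16, 2809/1776889
so κ_2 = √((2809/16) / (2809/1776889)) = 333.2500


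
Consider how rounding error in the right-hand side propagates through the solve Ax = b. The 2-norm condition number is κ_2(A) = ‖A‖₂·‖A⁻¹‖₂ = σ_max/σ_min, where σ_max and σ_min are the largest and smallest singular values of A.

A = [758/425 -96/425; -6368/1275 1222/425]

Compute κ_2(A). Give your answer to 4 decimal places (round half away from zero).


9.0000

AᵀA = [73156/2601 -12800/867; -12800/867 2404/289]; tr = 328/9, det = 16
solving λ² − 328/9·λ + 16 = 0 gives λ = 36, 4/9
σ_max=√36=6, σ_min=√(4/9)=(2/3) → κ = 9.0000


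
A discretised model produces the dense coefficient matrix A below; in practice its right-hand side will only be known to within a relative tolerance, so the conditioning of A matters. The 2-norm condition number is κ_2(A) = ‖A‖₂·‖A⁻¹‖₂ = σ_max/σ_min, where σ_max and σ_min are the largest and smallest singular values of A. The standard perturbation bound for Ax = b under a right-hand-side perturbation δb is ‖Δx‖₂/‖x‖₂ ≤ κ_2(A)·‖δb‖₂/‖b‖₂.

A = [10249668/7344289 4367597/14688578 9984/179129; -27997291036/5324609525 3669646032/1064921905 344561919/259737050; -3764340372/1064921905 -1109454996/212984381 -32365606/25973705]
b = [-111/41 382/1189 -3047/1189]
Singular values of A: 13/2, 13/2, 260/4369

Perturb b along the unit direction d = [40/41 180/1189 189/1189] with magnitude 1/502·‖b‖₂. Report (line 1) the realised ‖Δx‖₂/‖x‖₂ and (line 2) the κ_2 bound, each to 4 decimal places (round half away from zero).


σ_max = 13/2, σ_min = 260/4369
κ_2(A) = (13/2) / (260/4369) = 109.2250
perturbation bound = 109.2250·1/502 = 0.2176
solve Ax = b  →  x = [-3.0132 14.0929 -48.3089]
‖b‖₂ = 3.7417 and ‖x‖₂ = 50.4127
δb = ε·‖b‖·d = [0.0073 0.0011 0.0012]; solving A·Δx = δb gives ‖Δx‖ = 0.1252
realised ‖Δx‖/‖x‖ = 0.0025
so the bound overstates the realised error by a factor of ≈ 87.5769 (computed from the unrounded values)

0.0025
0.2176


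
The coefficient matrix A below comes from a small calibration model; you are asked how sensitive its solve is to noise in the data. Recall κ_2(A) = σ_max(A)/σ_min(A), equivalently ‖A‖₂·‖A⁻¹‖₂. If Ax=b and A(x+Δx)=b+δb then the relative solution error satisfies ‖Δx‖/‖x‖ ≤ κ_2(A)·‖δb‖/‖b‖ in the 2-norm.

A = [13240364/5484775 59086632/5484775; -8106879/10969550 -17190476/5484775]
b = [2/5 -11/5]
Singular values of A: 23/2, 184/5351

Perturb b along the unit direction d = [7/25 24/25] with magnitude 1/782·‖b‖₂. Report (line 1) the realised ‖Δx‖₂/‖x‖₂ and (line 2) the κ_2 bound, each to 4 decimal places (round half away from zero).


0.0014
0.4277

σ_max = 23/2, σ_min = 184/5351
condition number: (23/2) ÷ (184/5351) = 334.4375
bound on ‖Δx‖/‖x‖: κ·ε = 334.4375·1/782 = 0.4277
solve Ax = b  →  x = [56.7635 -12.6827]
‖b‖₂ = 2.2361 and ‖x‖₂ = 58.1631
δb = ε·‖b‖·d = [0.0008 0.0027]; solving A·Δx = δb gives ‖Δx‖ = 0.0832
dividing the unrounded norms, ‖Δx‖/‖x‖ = 0.0014
so the bound overstates the realised error by a factor of ≈ 299.1303 (computed from the unrounded values)


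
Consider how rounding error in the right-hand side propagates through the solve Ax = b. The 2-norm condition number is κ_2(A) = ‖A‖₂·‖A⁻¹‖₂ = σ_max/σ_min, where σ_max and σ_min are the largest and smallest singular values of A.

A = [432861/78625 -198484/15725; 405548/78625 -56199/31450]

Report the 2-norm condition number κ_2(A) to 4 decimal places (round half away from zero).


3.7000

form AᵀA = [562940521/9891025 -155698686/1978205; -155698686/1978205 257187073/1582564] with trace 30039581/136900 and determinant 418161601/136900
char-poly roots: 20449/100 and 20449/1369
σ_max=√(20449/100)=(143/10), σ_min=√(20449/1369)=(143/37) → κ = 3.7000


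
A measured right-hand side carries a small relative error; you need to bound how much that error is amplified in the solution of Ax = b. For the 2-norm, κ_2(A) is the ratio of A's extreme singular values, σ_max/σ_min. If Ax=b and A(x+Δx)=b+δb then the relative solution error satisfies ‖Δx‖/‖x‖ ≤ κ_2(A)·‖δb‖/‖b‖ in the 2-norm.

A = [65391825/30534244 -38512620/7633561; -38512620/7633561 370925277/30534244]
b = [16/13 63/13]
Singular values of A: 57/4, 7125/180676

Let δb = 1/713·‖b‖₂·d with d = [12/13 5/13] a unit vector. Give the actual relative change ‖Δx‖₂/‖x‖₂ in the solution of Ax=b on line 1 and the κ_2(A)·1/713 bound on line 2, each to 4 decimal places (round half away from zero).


from the listed singular values, σ₁ = 57/4, σ_n = 7125/180676
condition number: (57/4) ÷ (7125/180676) = 361.3520
perturbation bound = 361.3520·1/713 = 0.5068
solve Ax = b  →  x = [70.1143 29.5184]
‖b‖₂ = 5.0000 and ‖x‖₂ = 76.0746
re-solving with b+δb shifts x by Δx of norm 0.1778
realised ‖Δx‖/‖x‖ = 0.0023
tightness: 0.0023 against a bound of 0.5068 (unrounded ratio ≈ 0.0046)

0.0023
0.5068


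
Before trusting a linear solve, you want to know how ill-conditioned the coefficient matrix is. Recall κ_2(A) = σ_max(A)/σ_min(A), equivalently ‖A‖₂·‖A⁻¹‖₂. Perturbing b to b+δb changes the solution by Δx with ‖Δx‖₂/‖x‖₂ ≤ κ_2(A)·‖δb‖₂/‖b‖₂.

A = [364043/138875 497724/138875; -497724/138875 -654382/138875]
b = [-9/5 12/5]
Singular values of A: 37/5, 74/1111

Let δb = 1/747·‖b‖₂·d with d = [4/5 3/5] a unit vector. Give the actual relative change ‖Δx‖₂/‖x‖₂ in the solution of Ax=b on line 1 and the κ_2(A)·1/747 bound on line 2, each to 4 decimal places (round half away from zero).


0.1487
0.1487

from the listed singular values, σ₁ = 37/5, σ_n = 74/1111
κ = σ_max/σ_min = (37/5)/(74/1111) = 111.1000
bound on ‖Δx‖/‖x‖: κ·ε = 111.1000·1/747 = 0.1487
solve Ax = b  →  x = [-0.2432 -0.3243]
2-norm of b is 3.0000; of x, 0.4054
re-solving with b+δb shifts x by Δx of norm 0.0603
relative error = 0.1487
so the bound is sharp here: realised error equals the bound


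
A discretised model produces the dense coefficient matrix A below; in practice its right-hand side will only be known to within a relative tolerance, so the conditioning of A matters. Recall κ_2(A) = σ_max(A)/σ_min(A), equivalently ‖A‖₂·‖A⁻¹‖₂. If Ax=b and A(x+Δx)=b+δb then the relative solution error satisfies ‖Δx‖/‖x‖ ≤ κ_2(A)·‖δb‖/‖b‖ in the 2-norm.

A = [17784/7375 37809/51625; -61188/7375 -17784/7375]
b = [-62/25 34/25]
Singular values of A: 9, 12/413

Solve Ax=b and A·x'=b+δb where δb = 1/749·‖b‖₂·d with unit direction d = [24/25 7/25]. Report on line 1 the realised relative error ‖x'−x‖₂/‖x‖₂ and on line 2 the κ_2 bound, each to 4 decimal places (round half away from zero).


0.0019
0.4136

largest singular value 9, smallest 12/413
κ = σ_max/σ_min = 9/(12/413) = 309.7500
bound on ‖Δx‖/‖x‖: κ·ε = 309.7500·1/749 = 0.4136
solve Ax = b  →  x = [19.0600 -66.1422]
‖b‖₂ = 2.8284 and ‖x‖₂ = 68.8337
Δx = A⁻¹·δb where δb = 1/749·2.8284·d; ‖Δx‖ = 0.1300
dividing the unrounded norms, ‖Δx‖/‖x‖ = 0.0019
tightness: 0.0019 against a bound of 0.4136 (unrounded ratio ≈ 0.0046)


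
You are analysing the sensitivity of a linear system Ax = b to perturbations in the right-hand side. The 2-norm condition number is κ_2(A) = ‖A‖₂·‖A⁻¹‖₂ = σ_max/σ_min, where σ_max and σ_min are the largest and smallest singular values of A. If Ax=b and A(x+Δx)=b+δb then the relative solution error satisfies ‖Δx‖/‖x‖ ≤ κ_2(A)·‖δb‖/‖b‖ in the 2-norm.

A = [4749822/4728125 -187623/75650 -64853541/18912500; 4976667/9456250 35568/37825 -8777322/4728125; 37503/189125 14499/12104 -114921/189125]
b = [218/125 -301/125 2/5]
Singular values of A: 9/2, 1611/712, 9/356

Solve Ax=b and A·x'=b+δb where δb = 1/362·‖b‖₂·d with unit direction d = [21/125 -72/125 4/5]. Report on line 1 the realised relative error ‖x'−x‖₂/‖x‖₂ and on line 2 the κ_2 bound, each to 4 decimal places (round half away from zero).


0.0041
0.4917

largest singular value 9/2, smallest 9/356
κ = σ_max/σ_min = (9/2)/(9/356) = 178.0000
κ_2(A)·‖δb‖/‖b‖ = 0.4917
solve Ax = b  →  x = [75.8851 -0.8845 22.3622]
‖b‖₂ = 3.0000 and ‖x‖₂ = 79.1164
Δx = A⁻¹·δb where δb = 1/362·3.0000·d; ‖Δx‖ = 0.3278
relative error = 0.0041
realised/bound (from unrounded values) ≈ 0.0084


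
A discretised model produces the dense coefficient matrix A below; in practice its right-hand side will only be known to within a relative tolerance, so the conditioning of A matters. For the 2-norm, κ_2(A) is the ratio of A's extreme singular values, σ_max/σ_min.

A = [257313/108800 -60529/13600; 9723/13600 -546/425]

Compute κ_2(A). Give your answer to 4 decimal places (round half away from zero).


form AᵀA = [115616529/18939904 -27094305/2367488; -27094305/2367488 6350449/295936] with trace 1806385/65536 and determinant 21609/1048576
eigenvalues of AᵀA: λ = (tr ± √(tr²−4·det))/2 = 441/16, 49/65536
κ = σ_max/σ_min = (21/4)/(7/256) = 192.0000

192.0000


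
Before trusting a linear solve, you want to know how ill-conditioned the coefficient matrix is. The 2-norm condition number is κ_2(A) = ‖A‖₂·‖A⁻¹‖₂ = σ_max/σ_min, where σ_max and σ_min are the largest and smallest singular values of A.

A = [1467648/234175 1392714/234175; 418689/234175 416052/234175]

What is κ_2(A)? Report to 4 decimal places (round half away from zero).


AᵀA = [3726865809/87740689 3549136500/87740689; 3549136500/87740689 3380402484/87740689]; tr = 8450973/104329, det = 26244/104329
solving λ² − 8450973/104329·λ + 26244/104329 = 0 gives λ = 81, 324/104329
σ_max=√81=9, σ_min=√(324/104329)=(18/323) → κ = 161.5000

161.5000


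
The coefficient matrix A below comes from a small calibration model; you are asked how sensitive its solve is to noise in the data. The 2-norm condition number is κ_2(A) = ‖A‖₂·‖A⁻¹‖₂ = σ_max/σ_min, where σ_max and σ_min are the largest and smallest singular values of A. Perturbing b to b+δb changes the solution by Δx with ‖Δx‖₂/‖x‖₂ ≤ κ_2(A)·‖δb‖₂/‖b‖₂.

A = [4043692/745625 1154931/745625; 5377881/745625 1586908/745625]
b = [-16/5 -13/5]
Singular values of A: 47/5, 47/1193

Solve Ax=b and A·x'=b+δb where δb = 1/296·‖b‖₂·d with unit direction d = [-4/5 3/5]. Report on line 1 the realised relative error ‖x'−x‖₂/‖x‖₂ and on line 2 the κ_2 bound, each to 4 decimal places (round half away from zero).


largest singular value 47/5, smallest 47/1193
condition number: (47/5) ÷ (47/1193) = 238.6000
κ_2(A)·‖δb‖/‖b‖ = 0.8061
solve Ax = b  →  x = [-7.5157 24.2485]
2-norm of b is 4.1231; of x, 25.3865
with δb = [-0.0111 0.0084], A·Δx = δb → ‖Δx‖ = 0.3536
relative error = 0.0139
realised/bound (from unrounded values) ≈ 0.0173

0.0139
0.8061


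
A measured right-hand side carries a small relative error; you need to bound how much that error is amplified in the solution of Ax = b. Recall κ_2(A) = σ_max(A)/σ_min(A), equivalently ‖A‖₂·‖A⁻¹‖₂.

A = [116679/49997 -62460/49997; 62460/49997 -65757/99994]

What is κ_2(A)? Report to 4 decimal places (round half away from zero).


M = AᵀA = [60606369/8649481 -32323050/8649481; -32323050/8649481 68958441/34597924]. tr(M)=1077453/119716, det(M)=81/119716
solving λ² − 1077453/119716·λ + 81/119716 = 0 gives λ = 9, 9/119716
σ_max=√9=3, σ_min=√(9/119716)=(3/346) → κ = 346.0000

346.0000


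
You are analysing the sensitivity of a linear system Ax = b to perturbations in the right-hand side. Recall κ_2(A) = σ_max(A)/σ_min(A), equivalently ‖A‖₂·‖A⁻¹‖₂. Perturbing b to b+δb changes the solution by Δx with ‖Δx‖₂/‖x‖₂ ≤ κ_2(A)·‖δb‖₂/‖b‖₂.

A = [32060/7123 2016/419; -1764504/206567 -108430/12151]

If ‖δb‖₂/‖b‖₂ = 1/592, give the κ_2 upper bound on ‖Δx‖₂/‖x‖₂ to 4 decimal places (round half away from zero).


0.3539

form AᵀA = [13764328144/147646801 14451852240/147646801; 14451852240/147646801 15175104196/147646801] with trace 34410740/175561 and determinant 153664/175561
λ_max, λ_min = (34410740/175561 ± √1183991117725584/30821664721)/2 = 196, 784/175561
so κ_2 = √(196 / (784/175561)) = 209.5000
κ_2(A)·‖δb‖/‖b‖ = 0.3539


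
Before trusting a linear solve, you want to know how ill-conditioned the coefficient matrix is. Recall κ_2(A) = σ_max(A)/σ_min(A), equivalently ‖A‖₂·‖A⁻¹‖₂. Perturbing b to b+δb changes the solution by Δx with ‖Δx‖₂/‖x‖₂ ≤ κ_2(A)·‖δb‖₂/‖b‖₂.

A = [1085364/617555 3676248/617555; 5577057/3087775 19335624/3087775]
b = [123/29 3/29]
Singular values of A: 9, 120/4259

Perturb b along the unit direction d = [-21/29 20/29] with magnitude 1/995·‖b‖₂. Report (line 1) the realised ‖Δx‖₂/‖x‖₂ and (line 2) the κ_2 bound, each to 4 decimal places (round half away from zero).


0.0014
0.3210

from the listed singular values, σ₁ = 9, σ_n = 120/4259
condition number: 9 ÷ (120/4259) = 319.4250
perturbation bound = 319.4250·1/995 = 0.3210
solve Ax = b  →  x = [102.3093 -29.4930]
‖b‖₂ = 4.2426 and ‖x‖₂ = 106.4755
with δb = [-0.0031 0.0029], A·Δx = δb → ‖Δx‖ = 0.1513
realised ‖Δx‖/‖x‖ = 0.0014
so the bound overstates the realised error by a factor of ≈ 225.8687 (computed from the unrounded values)


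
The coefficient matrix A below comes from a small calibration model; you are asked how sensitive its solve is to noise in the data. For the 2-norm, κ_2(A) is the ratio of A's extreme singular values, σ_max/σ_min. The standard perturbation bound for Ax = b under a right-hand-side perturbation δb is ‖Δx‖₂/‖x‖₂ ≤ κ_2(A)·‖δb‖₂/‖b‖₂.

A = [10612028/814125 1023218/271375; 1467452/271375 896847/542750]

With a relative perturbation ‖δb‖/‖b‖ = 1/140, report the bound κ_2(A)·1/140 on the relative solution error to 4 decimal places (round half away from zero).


form AᵀA = [156208138016/784378125 15186435446/261459375; 15186435446/261459375 5907970229/348612500] with trace 5424034273/25100100 and determinant 23059204/17430625
λ_max, λ_min = (5424034273/25100100 ± √1176672558956761321/25200600800400)/2 = 21609/100, 38416/6275025
κ_2(A) = √(λ_max/λ_min) = √((21609/100) / (38416/6275025)) = 187.8750
κ_2(A)·‖δb‖/‖b‖ = 1.3420

1.3420


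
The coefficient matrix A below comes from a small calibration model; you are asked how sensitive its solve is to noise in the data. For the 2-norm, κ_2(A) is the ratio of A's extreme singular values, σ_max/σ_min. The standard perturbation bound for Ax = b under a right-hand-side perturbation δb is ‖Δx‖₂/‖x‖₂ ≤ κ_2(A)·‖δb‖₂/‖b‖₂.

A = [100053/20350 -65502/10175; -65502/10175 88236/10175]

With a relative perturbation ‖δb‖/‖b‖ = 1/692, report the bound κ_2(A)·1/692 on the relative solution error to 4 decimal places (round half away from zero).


form AᵀA = [1086906033/16564900 -362258811/4141225; -362258811/4141225 483044148/4141225] with trace 120763305/662596 and determinant 236196/165649
char-poly roots: 729/4 and 1296/165649
κ = σ_max/σ_min = (27/2)/(36/407) = 152.6250
perturbation bound = 152.6250·1/692 = 0.2206

0.2206


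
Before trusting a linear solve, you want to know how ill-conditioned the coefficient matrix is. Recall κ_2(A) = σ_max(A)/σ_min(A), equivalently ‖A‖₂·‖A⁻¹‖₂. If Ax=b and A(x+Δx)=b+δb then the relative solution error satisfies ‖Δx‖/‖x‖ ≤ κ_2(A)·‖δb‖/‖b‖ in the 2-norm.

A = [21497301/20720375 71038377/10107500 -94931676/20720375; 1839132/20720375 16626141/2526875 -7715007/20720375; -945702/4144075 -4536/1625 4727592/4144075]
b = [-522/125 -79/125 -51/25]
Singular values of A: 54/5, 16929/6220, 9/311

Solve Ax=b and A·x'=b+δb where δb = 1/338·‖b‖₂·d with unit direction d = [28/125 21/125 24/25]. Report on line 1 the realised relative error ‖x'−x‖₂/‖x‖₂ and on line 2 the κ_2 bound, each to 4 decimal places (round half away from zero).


largest singular value 54/5, smallest 9/311
κ_2(A) = (54/5) / (9/311) = 373.2000
perturbation bound = 373.2000·1/338 = 1.1041
solve Ax = b  →  x = [-101.3106 0.0262 -21.9901]
2-norm of b is 4.6904; of x, 103.6696
δb = ε·‖b‖·d = [0.0031 0.0023 0.0133]; solving A·Δx = δb gives ‖Δx‖ = 0.4795
dividing the unrounded norms, ‖Δx‖/‖x‖ = 0.0046
so the bound overstates the realised error by a factor of ≈ 238.7064 (computed from the unrounded values)

0.0046
1.1041


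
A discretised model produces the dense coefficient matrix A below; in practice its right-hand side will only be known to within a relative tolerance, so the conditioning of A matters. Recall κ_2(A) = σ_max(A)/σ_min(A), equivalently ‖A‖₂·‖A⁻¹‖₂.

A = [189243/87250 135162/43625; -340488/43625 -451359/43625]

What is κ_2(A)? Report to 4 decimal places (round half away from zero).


104.7000

form AᵀA = [799265961/12180100 266354487/3045025; 266354487/3045025 355189941/3045025] with trace 88801029/487204 and determinant 1476225/487204
eigenvalues of AᵀA: λ = (tr ± √(tr²−4·det))/2 = 729/4, 2025/121801
κ_2(A) = √(λ_max/λ_min) = √((729/4) / (2025/121801)) = 104.7000


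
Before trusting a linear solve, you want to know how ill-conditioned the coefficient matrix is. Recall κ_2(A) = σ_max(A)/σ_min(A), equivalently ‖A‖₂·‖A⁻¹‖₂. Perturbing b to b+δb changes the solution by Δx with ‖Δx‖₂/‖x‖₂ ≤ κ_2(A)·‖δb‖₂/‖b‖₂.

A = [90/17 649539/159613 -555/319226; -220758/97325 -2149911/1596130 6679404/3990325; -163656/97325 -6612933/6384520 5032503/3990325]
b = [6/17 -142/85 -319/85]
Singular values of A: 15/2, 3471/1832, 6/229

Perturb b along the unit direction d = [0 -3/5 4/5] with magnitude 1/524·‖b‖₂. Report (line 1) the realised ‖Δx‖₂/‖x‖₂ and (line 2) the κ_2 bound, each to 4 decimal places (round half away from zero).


0.0039
0.5463

largest singular value 15/2, smallest 6/229
κ_2(A) = (15/2) / (6/229) = 286.2500
perturbation bound = 286.2500·1/524 = 0.5463
solve Ax = b  →  x = [-45.5867 59.3858 -14.9848]
‖b‖₂ = 4.1231 and ‖x‖₂ = 76.3502
δb = ε·‖b‖·d = [0.0000 -0.0047 0.0063]; solving A·Δx = δb gives ‖Δx‖ = 0.3003
relative error = 0.0039
tightness: 0.0039 against a bound of 0.5463 (unrounded ratio ≈ 0.0072)


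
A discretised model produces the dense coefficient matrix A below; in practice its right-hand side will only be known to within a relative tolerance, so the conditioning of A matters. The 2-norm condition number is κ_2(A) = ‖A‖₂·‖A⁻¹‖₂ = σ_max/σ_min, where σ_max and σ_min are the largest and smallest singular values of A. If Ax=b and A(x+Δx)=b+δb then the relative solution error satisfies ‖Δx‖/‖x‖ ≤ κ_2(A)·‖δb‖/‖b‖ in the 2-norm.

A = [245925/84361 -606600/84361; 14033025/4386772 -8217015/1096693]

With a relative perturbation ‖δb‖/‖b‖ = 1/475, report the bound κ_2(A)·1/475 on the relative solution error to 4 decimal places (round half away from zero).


0.2297

M = AᵀA = [428610335625/22882007824 -257020185375/5720501956; -257020185375/5720501956 154227321225/1430125489]. tr(M)=17137559025/135396496, det(M)=11390625/8462281
eigenvalues of AᵀA: λ = (tr ± √(tr²−4·det))/2 = 2025/16, 90000/8462281
so κ_2 = √((2025/16) / (90000/8462281)) = 109.0875
worst-case relative error ≤ 109.0875 × 1/475 = 0.2297
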